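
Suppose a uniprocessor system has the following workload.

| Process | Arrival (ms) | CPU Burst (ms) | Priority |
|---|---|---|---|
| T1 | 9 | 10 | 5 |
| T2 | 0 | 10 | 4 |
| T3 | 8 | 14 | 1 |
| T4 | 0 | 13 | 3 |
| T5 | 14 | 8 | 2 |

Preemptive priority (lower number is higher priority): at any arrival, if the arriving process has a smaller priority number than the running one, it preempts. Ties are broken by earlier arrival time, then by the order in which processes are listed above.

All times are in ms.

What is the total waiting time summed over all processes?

Schedule: | T4 0-8 | T3 8-22 | T5 22-30 | T4 30-35 | T2 35-45 | T1 45-55 |
Completion: T1=55  T2=45  T3=22  T4=35  T5=30
Waiting = turnaround − burst: T1=36, T2=35, T3=0, T4=22, T5=8
Total waiting = 36 + 35 + 0 + 22 + 8 = 101

101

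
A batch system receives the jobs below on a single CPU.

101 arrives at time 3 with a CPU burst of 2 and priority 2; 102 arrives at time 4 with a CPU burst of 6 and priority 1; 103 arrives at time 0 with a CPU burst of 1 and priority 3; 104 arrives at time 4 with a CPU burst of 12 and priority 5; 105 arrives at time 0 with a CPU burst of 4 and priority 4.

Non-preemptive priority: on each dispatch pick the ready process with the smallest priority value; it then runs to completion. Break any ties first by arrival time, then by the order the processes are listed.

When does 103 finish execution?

Timeline: | 103 0-1 | 105 1-5 | 102 5-11 | 101 11-13 | 104 13-25 |
Completion: 101=13  102=11  103=1  104=25  105=5
Turnaround (C−A): 101=10  102=7  103=1  104=21  105=5

1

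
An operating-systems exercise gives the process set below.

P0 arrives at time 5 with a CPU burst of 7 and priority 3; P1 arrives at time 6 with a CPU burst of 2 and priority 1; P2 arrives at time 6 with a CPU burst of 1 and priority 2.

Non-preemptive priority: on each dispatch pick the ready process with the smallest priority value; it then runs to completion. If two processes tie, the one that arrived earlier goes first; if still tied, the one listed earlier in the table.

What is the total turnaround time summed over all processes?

24

Schedule: | idle 0-5 | P0 5-12 | P1 12-14 | P2 14-15 |
Completion: P0=12  P1=14  P2=15
Turnaround = completion − arrival: P0=7, P1=8, P2=9
Total turnaround = 7 + 8 + 9 = 24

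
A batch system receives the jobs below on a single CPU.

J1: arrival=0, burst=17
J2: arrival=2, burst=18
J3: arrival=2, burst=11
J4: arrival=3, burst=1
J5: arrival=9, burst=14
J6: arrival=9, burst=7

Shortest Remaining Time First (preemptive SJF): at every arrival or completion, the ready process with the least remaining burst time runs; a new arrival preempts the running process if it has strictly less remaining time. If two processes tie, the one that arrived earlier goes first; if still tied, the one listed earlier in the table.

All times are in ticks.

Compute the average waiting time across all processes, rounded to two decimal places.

16.50

Timeline: | J1 0-2 | J3 2-3 | J4 3-4 | J3 4-14 | J6 14-21 | J5 21-35 | J1 35-50 | J2 50-68 |
Completion: J1=50  J2=68  J3=14  J4=4  J5=35  J6=21
Turnaround (C−A): J1=50  J2=66  J3=12  J4=1  J5=26  J6=12
Waiting times: J1=33, J2=48, J3=1, J4=0, J5=12, J6=5
Average waiting = (33+48+1+0+12+5) / 6 = 99/6 = 16.50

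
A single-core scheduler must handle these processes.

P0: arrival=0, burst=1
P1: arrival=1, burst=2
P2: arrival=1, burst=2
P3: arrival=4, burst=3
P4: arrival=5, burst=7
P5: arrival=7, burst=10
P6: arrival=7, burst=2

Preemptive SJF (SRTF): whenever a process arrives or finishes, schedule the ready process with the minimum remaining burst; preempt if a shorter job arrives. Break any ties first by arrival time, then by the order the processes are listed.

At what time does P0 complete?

Timeline: | P0 0-1 | P1 1-3 | P2 3-5 | P3 5-8 | P6 8-10 | P4 10-17 | P5 17-27 |
Completion: P0=1  P1=3  P2=5  P3=8  P4=17  P5=27  P6=10
Turnaround (C−A): P0=1  P1=2  P2=4  P3=4  P4=12  P5=20  P6=3

1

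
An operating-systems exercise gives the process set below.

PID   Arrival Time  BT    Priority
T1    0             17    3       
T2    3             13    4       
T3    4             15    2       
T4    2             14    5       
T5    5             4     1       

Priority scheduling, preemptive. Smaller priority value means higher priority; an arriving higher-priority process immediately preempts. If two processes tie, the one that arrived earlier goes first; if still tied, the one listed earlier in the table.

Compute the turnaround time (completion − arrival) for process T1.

Timeline: | T1 0-4 | T3 4-5 | T5 5-9 | T3 9-23 | T1 23-36 | T2 36-49 | T4 49-63 |
Completion: T1=36  T2=49  T3=23  T4=63  T5=9
Turnaround (C−A): T1=36  T2=46  T3=19  T4=61  T5=4
Turnaround(T1) = completion − arrival = 36 − 0 = 36

36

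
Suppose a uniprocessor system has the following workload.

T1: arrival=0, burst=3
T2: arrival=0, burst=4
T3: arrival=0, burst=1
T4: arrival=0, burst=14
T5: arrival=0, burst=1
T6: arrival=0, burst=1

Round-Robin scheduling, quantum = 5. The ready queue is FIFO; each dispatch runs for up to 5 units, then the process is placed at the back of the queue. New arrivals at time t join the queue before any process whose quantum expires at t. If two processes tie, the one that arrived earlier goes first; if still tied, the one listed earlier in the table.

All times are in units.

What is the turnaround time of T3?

Timeline: | T1 0-3 | T2 3-7 | T3 7-8 | T4 8-13 | T5 13-14 | T6 14-15 | T4 15-24 |
Completion: T1=3  T2=7  T3=8  T4=24  T5=14  T6=15
Turnaround(T3) = completion − arrival = 8 − 0 = 8

8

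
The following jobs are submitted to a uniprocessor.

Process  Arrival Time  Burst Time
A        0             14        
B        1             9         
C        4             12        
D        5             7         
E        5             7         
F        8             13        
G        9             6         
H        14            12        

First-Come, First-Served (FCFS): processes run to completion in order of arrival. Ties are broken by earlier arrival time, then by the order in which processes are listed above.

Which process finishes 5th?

E

Schedule: | A 0-14 | B 14-23 | C 23-35 | D 35-42 | E 42-49 | F 49-62 | G 62-68 | H 68-80 |
Completion: A=14  B=23  C=35  D=42  E=49  F=62  G=68  H=80
Turnaround (C−A): A=14  B=22  C=31  D=37  E=44  F=54  G=59  H=66
Finish order: A → B → C → D → E → F → G → H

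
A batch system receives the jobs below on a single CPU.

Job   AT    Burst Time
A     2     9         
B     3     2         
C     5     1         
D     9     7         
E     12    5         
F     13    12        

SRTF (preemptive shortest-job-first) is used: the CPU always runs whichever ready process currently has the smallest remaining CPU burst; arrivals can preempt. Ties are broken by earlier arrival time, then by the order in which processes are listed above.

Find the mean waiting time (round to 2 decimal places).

4.67

Schedule: | idle 0-2 | A 2-3 | B 3-5 | C 5-6 | A 6-14 | E 14-19 | D 19-26 | F 26-38 |
Completion: A=14  B=5  C=6  D=26  E=19  F=38
Waiting times: A=3, B=0, C=0, D=10, E=2, F=13
Average waiting = (3+0+0+10+2+13) / 6 = 28/6 = 4.67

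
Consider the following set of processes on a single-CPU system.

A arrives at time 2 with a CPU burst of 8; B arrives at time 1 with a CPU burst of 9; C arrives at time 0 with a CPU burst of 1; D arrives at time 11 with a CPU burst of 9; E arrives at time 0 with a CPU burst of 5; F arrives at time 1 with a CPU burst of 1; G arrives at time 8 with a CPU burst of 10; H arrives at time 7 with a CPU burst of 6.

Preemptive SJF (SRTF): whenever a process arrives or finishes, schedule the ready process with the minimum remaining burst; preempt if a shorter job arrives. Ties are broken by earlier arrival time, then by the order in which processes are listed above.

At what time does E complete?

7

Schedule: | C 0-1 | F 1-2 | E 2-7 | H 7-13 | A 13-21 | B 21-30 | D 30-39 | G 39-49 |
Completion: A=21  B=30  C=1  D=39  E=7  F=2  G=49  H=13
Turnaround (C−A): A=19  B=29  C=1  D=28  E=7  F=1  G=41  H=6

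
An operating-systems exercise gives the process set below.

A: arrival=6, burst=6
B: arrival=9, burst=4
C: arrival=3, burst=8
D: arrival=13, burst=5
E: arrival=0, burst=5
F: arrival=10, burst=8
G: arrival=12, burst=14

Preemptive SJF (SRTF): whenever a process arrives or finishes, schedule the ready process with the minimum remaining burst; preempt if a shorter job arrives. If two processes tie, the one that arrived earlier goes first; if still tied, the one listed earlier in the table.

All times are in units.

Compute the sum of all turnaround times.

115

Timeline: | E 0-5 | C 5-6 | A 6-12 | B 12-16 | D 16-21 | C 21-28 | F 28-36 | G 36-50 |
Completion: A=12  B=16  C=28  D=21  E=5  F=36  G=50
Turnaround (C−A): A=6  B=7  C=25  D=8  E=5  F=26  G=38
Turnaround = completion − arrival: A=6, B=7, C=25, D=8, E=5, F=26, G=38
Total turnaround = 6 + 7 + 25 + 8 + 5 + 26 + 38 = 115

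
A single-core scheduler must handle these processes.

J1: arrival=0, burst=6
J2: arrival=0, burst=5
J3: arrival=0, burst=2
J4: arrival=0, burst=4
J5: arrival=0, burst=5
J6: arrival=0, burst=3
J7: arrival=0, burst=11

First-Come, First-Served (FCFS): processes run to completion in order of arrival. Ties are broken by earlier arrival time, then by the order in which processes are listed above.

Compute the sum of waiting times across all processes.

Gantt: | J1 0-6 | J2 6-11 | J3 11-13 | J4 13-17 | J5 17-22 | J6 22-25 | J7 25-36 |
Completion: J1=6  J2=11  J3=13  J4=17  J5=22  J6=25  J7=36
Turnaround (C−A): J1=6  J2=11  J3=13  J4=17  J5=22  J6=25  J7=36
Waiting = turnaround − burst: J1=0, J2=6, J3=11, J4=13, J5=17, J6=22, J7=25
Total waiting = 0 + 6 + 11 + 13 + 17 + 22 + 25 = 94

94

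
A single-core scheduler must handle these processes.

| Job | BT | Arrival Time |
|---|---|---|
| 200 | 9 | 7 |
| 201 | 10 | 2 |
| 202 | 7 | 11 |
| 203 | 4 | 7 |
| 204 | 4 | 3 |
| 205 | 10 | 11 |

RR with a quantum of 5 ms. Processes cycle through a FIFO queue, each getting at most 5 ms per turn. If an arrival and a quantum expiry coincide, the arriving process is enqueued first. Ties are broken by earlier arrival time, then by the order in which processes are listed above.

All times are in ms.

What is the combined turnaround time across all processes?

141

Schedule: | idle 0-2 | 201 2-7 | 204 7-11 | 200 11-16 | 203 16-20 | 201 20-25 | 202 25-30 | 205 30-35 | 200 35-39 | 202 39-41 | 205 41-46 |
Completion: 200=39  201=25  202=41  203=20  204=11  205=46
Turnaround (C−A): 200=32  201=23  202=30  203=13  204=8  205=35
Turnaround = completion − arrival: 200=32, 201=23, 202=30, 203=13, 204=8, 205=35
Total turnaround = 32 + 23 + 30 + 13 + 8 + 35 = 141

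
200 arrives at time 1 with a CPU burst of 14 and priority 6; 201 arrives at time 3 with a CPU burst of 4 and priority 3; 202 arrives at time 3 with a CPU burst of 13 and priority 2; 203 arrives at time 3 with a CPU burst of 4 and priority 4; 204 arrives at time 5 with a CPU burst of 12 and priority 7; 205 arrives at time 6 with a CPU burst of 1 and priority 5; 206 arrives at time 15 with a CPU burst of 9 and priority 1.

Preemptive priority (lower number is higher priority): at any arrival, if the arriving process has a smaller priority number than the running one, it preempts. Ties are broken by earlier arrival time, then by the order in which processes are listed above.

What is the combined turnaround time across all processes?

Schedule: | idle 0-1 | 200 1-3 | 202 3-15 | 206 15-24 | 202 24-25 | 201 25-29 | 203 29-33 | 205 33-34 | 200 34-46 | 204 46-58 |
Completion: 200=46  201=29  202=25  203=33  204=58  205=34  206=24
Turnaround (C−A): 200=45  201=26  202=22  203=30  204=53  205=28  206=9
Turnaround = completion − arrival: 200=45, 201=26, 202=22, 203=30, 204=53, 205=28, 206=9
Total turnaround = 45 + 26 + 22 + 30 + 53 + 28 + 9 = 213

213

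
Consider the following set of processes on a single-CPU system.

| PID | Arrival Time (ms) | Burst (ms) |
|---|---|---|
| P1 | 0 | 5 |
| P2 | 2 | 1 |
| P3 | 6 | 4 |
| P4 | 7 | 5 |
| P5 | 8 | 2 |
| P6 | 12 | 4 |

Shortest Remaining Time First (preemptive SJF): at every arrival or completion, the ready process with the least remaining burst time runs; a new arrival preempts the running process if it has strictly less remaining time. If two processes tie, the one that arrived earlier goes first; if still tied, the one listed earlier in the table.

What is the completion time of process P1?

Timeline: | P1 0-2 | P2 2-3 | P1 3-6 | P3 6-10 | P5 10-12 | P6 12-16 | P4 16-21 |
Completion: P1=6  P2=3  P3=10  P4=21  P5=12  P6=16
Turnaround (C−A): P1=6  P2=1  P3=4  P4=14  P5=4  P6=4

6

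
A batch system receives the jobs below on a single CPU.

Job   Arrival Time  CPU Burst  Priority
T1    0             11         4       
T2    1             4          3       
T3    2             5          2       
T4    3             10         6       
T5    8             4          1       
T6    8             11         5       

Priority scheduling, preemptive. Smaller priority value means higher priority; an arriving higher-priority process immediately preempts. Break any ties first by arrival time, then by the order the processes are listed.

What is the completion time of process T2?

Gantt: | T1 0-1 | T2 1-2 | T3 2-7 | T2 7-8 | T5 8-12 | T2 12-14 | T1 14-24 | T6 24-35 | T4 35-45 |
Completion: T1=24  T2=14  T3=7  T4=45  T5=12  T6=35

14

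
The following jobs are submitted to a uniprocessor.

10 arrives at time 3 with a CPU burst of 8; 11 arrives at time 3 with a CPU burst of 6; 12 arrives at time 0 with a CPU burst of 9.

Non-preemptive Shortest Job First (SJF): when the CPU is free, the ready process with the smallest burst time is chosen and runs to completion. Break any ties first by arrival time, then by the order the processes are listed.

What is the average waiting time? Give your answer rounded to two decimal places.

6.00

Timeline: | 12 0-9 | 11 9-15 | 10 15-23 |
Completion: 10=23  11=15  12=9
Turnaround (C−A): 10=20  11=12  12=9
Waiting times: 10=12, 11=6, 12=0
Average waiting = (12+6+0) / 3 = 18/3 = 6.00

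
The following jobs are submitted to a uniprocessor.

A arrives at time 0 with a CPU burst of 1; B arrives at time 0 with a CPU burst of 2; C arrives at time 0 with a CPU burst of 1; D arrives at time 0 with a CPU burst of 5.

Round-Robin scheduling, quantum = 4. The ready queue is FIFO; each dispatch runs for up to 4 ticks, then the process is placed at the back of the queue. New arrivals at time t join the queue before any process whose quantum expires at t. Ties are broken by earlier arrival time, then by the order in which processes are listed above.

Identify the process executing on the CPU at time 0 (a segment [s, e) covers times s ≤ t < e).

Timeline: | A 0-1 | B 1-3 | C 3-4 | D 4-9 |
Completion: A=1  B=3  C=4  D=9
Turnaround (C−A): A=1  B=3  C=4  D=9

A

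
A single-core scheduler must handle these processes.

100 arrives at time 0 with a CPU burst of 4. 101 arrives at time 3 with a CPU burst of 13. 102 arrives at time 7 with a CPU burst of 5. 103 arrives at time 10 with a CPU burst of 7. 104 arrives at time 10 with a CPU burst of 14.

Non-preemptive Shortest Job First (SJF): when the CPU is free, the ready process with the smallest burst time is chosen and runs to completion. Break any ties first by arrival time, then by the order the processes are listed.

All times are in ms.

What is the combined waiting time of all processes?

42

Schedule: | 100 0-4 | 101 4-17 | 102 17-22 | 103 22-29 | 104 29-43 |
Completion: 100=4  101=17  102=22  103=29  104=43
Turnaround (C−A): 100=4  101=14  102=15  103=19  104=33
Waiting = turnaround − burst: 100=0, 101=1, 102=10, 103=12, 104=19
Total waiting = 0 + 1 + 10 + 12 + 19 = 42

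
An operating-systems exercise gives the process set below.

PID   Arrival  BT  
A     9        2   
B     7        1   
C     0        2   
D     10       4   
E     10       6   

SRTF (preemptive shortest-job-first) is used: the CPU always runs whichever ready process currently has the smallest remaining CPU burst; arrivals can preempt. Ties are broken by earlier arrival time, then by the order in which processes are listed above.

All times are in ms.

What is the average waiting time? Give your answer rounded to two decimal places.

Timeline: | C 0-2 | idle 2-7 | B 7-8 | idle 8-9 | A 9-11 | D 11-15 | E 15-21 |
Completion: A=11  B=8  C=2  D=15  E=21
Turnaround (C−A): A=2  B=1  C=2  D=5  E=11
Waiting times: A=0, B=0, C=0, D=1, E=5
Average waiting = (0+0+0+1+5) / 5 = 6/5 = 1.20

1.20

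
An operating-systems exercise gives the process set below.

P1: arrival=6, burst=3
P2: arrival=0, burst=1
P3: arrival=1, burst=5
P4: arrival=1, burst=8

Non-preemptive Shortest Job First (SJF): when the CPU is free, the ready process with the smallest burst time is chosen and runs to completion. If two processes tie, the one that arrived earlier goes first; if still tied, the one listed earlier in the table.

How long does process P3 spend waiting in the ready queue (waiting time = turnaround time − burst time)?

0

Timeline: | P2 0-1 | P3 1-6 | P1 6-9 | P4 9-17 |
Completion: P1=9  P2=1  P3=6  P4=17
Waiting(P3) = turnaround − burst = 5 − 5 = 0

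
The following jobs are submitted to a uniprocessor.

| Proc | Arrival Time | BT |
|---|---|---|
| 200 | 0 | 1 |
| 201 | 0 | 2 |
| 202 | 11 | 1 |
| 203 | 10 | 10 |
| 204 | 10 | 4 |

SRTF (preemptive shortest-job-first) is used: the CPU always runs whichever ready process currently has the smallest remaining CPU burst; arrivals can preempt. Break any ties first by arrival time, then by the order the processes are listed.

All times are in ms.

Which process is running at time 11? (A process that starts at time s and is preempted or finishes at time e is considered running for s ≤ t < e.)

202

Schedule: | 200 0-1 | 201 1-3 | idle 3-10 | 204 10-11 | 202 11-12 | 204 12-15 | 203 15-25 |
Completion: 200=1  201=3  202=12  203=25  204=15
Turnaround (C−A): 200=1  201=3  202=1  203=15  204=5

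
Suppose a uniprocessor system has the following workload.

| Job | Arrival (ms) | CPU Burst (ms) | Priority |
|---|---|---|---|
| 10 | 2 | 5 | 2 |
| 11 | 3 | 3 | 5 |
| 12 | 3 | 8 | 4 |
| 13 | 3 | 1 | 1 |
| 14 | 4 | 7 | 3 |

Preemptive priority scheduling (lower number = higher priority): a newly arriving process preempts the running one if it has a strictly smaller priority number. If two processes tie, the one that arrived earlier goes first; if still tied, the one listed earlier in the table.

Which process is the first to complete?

Timeline: | idle 0-2 | 10 2-3 | 13 3-4 | 10 4-8 | 14 8-15 | 12 15-23 | 11 23-26 |
Completion: 10=8  11=26  12=23  13=4  14=15
Turnaround (C−A): 10=6  11=23  12=20  13=1  14=11
Finish order: 13 → 10 → 14 → 12 → 11

13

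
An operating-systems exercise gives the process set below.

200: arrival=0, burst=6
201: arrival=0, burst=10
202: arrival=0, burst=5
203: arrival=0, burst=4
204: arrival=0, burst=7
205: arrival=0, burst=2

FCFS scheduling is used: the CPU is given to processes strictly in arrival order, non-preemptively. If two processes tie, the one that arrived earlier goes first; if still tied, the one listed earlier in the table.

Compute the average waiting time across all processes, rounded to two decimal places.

16.67

Timeline: | 200 0-6 | 201 6-16 | 202 16-21 | 203 21-25 | 204 25-32 | 205 32-34 |
Completion: 200=6  201=16  202=21  203=25  204=32  205=34
Waiting times: 200=0, 201=6, 202=16, 203=21, 204=25, 205=32
Average waiting = (0+6+16+21+25+32) / 6 = 100/6 = 16.67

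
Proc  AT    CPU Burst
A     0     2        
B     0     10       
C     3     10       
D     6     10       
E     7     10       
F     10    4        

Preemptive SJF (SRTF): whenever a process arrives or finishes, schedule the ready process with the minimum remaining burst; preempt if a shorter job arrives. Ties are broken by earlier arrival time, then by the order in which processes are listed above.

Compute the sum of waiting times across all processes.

66

Schedule: | A 0-2 | B 2-12 | F 12-16 | C 16-26 | D 26-36 | E 36-46 |
Completion: A=2  B=12  C=26  D=36  E=46  F=16
Waiting = turnaround − burst: A=0, B=2, C=13, D=20, E=29, F=2
Total waiting = 0 + 2 + 13 + 20 + 29 + 2 = 66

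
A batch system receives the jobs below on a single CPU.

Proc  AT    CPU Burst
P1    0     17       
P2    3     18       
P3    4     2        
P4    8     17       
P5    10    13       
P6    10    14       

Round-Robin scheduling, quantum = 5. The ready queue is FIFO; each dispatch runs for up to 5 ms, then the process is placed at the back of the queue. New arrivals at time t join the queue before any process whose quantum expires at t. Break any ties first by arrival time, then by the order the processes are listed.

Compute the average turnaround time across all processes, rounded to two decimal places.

Schedule: | P1 0-5 | P2 5-10 | P3 10-12 | P1 12-17 | P4 17-22 | P5 22-27 | P6 27-32 | P2 32-37 | P1 37-42 | P4 42-47 | P5 47-52 | P6 52-57 | P2 57-62 | P1 62-64 | P4 64-69 | P5 69-72 | P6 72-76 | P2 76-79 | P4 79-81 |
Completion: P1=64  P2=79  P3=12  P4=81  P5=72  P6=76
Turnaround times: P1=64, P2=76, P3=8, P4=73, P5=62, P6=66
Average turnaround = (64+76+8+73+62+66) / 6 = 349/6 = 58.17

58.17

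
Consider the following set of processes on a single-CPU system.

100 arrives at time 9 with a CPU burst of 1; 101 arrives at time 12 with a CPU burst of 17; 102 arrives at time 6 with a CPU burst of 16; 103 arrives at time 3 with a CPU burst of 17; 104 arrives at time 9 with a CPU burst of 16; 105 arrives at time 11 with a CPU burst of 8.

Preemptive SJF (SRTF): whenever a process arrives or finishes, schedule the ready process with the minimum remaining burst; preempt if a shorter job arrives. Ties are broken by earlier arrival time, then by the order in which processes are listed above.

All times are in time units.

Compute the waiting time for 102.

Gantt: | idle 0-3 | 103 3-9 | 100 9-10 | 103 10-11 | 105 11-19 | 103 19-29 | 102 29-45 | 104 45-61 | 101 61-78 |
Completion: 100=10  101=78  102=45  103=29  104=61  105=19
Waiting(102) = turnaround − burst = 39 − 16 = 23

23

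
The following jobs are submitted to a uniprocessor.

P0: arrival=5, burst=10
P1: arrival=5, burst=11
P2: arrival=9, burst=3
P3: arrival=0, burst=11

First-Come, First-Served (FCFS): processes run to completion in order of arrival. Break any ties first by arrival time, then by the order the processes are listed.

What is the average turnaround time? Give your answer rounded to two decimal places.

20.00

Gantt: | P3 0-11 | P0 11-21 | P1 21-32 | P2 32-35 |
Completion: P0=21  P1=32  P2=35  P3=11
Turnaround times: P0=16, P1=27, P2=26, P3=11
Average turnaround = (16+27+26+11) / 4 = 80/4 = 20.00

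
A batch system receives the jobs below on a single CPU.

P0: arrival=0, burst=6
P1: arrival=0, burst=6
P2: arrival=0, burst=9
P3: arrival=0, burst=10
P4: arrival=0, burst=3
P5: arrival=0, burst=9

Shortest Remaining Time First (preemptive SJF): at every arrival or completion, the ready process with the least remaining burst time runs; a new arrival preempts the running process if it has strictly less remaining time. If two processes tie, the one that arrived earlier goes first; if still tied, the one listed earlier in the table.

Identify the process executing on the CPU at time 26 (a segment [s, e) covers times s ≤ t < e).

P5

Timeline: | P4 0-3 | P0 3-9 | P1 9-15 | P2 15-24 | P5 24-33 | P3 33-43 |
Completion: P0=9  P1=15  P2=24  P3=43  P4=3  P5=33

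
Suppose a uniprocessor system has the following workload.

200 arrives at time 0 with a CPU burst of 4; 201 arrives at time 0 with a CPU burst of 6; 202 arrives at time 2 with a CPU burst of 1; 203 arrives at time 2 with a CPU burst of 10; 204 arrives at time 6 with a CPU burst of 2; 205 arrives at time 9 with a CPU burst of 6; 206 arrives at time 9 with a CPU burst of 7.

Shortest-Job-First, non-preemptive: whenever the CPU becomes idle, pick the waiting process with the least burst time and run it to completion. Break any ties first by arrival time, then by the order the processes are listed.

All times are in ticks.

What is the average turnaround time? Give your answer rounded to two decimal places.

Timeline: | 200 0-4 | 202 4-5 | 201 5-11 | 204 11-13 | 205 13-19 | 206 19-26 | 203 26-36 |
Completion: 200=4  201=11  202=5  203=36  204=13  205=19  206=26
Turnaround (C−A): 200=4  201=11  202=3  203=34  204=7  205=10  206=17
Turnaround times: 200=4, 201=11, 202=3, 203=34, 204=7, 205=10, 206=17
Average turnaround = (4+11+3+34+7+10+17) / 7 = 86/7 = 12.29

12.29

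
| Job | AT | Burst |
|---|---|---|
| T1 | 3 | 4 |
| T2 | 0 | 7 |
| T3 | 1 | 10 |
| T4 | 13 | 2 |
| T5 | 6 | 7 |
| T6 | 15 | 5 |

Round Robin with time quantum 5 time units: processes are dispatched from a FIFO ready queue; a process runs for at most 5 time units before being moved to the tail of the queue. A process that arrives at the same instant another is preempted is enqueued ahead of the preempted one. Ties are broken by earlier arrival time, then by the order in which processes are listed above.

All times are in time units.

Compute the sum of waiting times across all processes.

Schedule: | T2 0-5 | T3 5-10 | T1 10-14 | T2 14-16 | T5 16-21 | T3 21-26 | T4 26-28 | T6 28-33 | T5 33-35 |
Completion: T1=14  T2=16  T3=26  T4=28  T5=35  T6=33
Waiting = turnaround − burst: T1=7, T2=9, T3=15, T4=13, T5=22, T6=13
Total waiting = 7 + 9 + 15 + 13 + 22 + 13 = 79

79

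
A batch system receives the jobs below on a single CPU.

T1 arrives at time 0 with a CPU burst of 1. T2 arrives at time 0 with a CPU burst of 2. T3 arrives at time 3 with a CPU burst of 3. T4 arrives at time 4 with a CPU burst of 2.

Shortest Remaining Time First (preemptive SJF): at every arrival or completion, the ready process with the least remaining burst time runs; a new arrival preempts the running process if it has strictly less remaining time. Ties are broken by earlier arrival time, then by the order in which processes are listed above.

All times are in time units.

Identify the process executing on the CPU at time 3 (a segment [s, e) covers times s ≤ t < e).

T3

Timeline: | T1 0-1 | T2 1-3 | T3 3-6 | T4 6-8 |
Completion: T1=1  T2=3  T3=6  T4=8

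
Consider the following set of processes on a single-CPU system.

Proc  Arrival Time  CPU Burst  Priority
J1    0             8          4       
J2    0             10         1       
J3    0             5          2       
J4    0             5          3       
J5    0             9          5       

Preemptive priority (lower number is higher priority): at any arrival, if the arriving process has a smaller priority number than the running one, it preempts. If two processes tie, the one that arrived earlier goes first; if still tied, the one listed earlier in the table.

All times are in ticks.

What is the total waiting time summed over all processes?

Schedule: | J2 0-10 | J3 10-15 | J4 15-20 | J1 20-28 | J5 28-37 |
Completion: J1=28  J2=10  J3=15  J4=20  J5=37
Turnaround (C−A): J1=28  J2=10  J3=15  J4=20  J5=37
Waiting = turnaround − burst: J1=20, J2=0, J3=10, J4=15, J5=28
Total waiting = 20 + 0 + 10 + 15 + 28 = 73

73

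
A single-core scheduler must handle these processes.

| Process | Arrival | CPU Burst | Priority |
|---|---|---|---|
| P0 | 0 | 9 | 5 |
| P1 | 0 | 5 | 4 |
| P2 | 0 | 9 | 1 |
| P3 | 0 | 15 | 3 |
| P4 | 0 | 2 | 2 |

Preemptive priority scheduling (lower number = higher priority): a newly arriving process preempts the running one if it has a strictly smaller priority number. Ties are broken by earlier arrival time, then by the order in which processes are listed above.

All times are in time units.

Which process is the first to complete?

P2

Schedule: | P2 0-9 | P4 9-11 | P3 11-26 | P1 26-31 | P0 31-40 |
Completion: P0=40  P1=31  P2=9  P3=26  P4=11
Turnaround (C−A): P0=40  P1=31  P2=9  P3=26  P4=11
Finish order: P2 → P4 → P3 → P1 → P0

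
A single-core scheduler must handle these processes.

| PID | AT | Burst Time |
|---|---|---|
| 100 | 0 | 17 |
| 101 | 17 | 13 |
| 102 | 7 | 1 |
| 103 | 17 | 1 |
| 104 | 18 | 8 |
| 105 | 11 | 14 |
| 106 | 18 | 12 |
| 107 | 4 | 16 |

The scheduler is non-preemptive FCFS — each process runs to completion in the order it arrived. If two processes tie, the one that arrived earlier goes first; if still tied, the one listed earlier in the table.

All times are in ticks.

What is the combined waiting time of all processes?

233

Timeline: | 100 0-17 | 107 17-33 | 102 33-34 | 105 34-48 | 101 48-61 | 103 61-62 | 104 62-70 | 106 70-82 |
Completion: 100=17  101=61  102=34  103=62  104=70  105=48  106=82  107=33
Turnaround (C−A): 100=17  101=44  102=27  103=45  104=52  105=37  106=64  107=29
Waiting = turnaround − burst: 100=0, 101=31, 102=26, 103=44, 104=44, 105=23, 106=52, 107=13
Total waiting = 0 + 31 + 26 + 44 + 44 + 23 + 52 + 13 = 233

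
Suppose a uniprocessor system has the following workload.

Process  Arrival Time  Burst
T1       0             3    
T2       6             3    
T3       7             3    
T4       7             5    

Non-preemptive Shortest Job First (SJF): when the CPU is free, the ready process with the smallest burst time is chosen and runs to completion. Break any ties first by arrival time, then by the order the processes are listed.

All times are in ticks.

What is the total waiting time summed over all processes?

7

Schedule: | T1 0-3 | idle 3-6 | T2 6-9 | T3 9-12 | T4 12-17 |
Completion: T1=3  T2=9  T3=12  T4=17
Waiting = turnaround − burst: T1=0, T2=0, T3=2, T4=5
Total waiting = 0 + 0 + 2 + 5 = 7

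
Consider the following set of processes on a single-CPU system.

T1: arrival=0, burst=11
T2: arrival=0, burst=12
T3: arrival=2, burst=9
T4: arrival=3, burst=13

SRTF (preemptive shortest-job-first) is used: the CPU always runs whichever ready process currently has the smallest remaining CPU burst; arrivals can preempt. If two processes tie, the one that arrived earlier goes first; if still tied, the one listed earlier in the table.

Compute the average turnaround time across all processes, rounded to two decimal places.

Schedule: | T1 0-11 | T3 11-20 | T2 20-32 | T4 32-45 |
Completion: T1=11  T2=32  T3=20  T4=45
Turnaround (C−A): T1=11  T2=32  T3=18  T4=42
Turnaround times: T1=11, T2=32, T3=18, T4=42
Average turnaround = (11+32+18+42) / 4 = 103/4 = 25.75

25.75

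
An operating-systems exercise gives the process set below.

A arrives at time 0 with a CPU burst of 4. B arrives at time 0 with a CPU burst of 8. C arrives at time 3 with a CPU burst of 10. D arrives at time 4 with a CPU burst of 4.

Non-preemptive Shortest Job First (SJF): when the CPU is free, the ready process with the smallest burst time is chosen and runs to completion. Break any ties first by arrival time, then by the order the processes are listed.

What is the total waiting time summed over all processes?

21

Gantt: | A 0-4 | D 4-8 | B 8-16 | C 16-26 |
Completion: A=4  B=16  C=26  D=8
Waiting = turnaround − burst: A=0, B=8, C=13, D=0
Total waiting = 0 + 8 + 13 + 0 = 21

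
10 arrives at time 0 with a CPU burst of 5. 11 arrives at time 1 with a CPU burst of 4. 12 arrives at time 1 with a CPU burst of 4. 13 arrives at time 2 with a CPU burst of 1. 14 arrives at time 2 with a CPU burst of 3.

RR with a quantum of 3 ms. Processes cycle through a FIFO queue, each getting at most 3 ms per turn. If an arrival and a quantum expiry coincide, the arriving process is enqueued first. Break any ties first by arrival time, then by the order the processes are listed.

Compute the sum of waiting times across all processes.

Schedule: | 10 0-3 | 11 3-6 | 12 6-9 | 13 9-10 | 14 10-13 | 10 13-15 | 11 15-16 | 12 16-17 |
Completion: 10=15  11=16  12=17  13=10  14=13
Waiting = turnaround − burst: 10=10, 11=11, 12=12, 13=7, 14=8
Total waiting = 10 + 11 + 12 + 7 + 8 = 48

48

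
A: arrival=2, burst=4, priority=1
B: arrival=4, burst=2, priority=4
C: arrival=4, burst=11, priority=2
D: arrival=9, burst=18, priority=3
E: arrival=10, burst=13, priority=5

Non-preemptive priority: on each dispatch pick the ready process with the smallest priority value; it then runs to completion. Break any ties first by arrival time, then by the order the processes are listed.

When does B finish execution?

37

Timeline: | idle 0-2 | A 2-6 | C 6-17 | D 17-35 | B 35-37 | E 37-50 |
Completion: A=6  B=37  C=17  D=35  E=50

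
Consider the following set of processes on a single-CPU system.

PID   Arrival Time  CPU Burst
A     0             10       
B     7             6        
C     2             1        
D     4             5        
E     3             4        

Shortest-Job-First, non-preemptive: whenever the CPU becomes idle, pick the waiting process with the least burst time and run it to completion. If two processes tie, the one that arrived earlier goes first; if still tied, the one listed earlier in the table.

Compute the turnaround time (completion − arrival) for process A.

10

Timeline: | A 0-10 | C 10-11 | E 11-15 | D 15-20 | B 20-26 |
Completion: A=10  B=26  C=11  D=20  E=15
Turnaround (C−A): A=10  B=19  C=9  D=16  E=12
Turnaround(A) = completion − arrival = 10 − 0 = 10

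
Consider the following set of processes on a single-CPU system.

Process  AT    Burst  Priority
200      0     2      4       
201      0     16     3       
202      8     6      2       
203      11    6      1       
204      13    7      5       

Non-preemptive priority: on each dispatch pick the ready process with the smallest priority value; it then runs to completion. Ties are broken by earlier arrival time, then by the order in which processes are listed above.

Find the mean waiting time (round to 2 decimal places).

12.80

Schedule: | 201 0-16 | 203 16-22 | 202 22-28 | 200 28-30 | 204 30-37 |
Completion: 200=30  201=16  202=28  203=22  204=37
Turnaround (C−A): 200=30  201=16  202=20  203=11  204=24
Waiting times: 200=28, 201=0, 202=14, 203=5, 204=17
Average waiting = (28+0+14+5+17) / 5 = 64/5 = 12.80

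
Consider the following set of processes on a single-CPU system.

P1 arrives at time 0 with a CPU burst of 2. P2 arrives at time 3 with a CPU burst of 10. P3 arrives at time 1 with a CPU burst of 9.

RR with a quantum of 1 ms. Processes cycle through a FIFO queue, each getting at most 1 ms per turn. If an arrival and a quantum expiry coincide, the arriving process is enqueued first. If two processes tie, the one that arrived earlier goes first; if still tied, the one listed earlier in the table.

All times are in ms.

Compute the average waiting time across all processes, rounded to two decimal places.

Schedule: | P1 0-1 | P3 1-2 | P1 2-3 | P3 3-4 | P2 4-5 | P3 5-6 | P2 6-7 | P3 7-8 | P2 8-9 | P3 9-10 | P2 10-11 | P3 11-12 | P2 12-13 | P3 13-14 | P2 14-15 | P3 15-16 | P2 16-17 | P3 17-18 | P2 18-21 |
Completion: P1=3  P2=21  P3=18
Turnaround (C−A): P1=3  P2=18  P3=17
Waiting times: P1=1, P2=8, P3=8
Average waiting = (1+8+8) / 3 = 17/3 = 5.67

5.67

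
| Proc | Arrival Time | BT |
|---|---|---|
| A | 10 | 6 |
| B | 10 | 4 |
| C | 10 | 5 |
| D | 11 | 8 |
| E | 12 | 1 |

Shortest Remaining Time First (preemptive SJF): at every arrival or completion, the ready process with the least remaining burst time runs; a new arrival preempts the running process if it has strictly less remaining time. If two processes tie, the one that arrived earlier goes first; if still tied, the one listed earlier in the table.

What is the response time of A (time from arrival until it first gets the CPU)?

10

Schedule: | idle 0-10 | B 10-12 | E 12-13 | B 13-15 | C 15-20 | A 20-26 | D 26-34 |
Completion: A=26  B=15  C=20  D=34  E=13
Turnaround (C−A): A=16  B=5  C=10  D=23  E=1
Response(A) = first start − arrival = 20 − 10 = 10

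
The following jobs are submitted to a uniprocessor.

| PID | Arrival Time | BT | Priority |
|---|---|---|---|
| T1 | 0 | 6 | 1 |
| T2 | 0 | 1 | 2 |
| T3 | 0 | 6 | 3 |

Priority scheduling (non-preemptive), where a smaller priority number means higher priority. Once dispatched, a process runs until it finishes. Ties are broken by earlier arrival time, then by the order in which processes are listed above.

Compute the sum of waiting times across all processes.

13

Timeline: | T1 0-6 | T2 6-7 | T3 7-13 |
Completion: T1=6  T2=7  T3=13
Turnaround (C−A): T1=6  T2=7  T3=13
Waiting = turnaround − burst: T1=0, T2=6, T3=7
Total waiting = 0 + 6 + 7 = 13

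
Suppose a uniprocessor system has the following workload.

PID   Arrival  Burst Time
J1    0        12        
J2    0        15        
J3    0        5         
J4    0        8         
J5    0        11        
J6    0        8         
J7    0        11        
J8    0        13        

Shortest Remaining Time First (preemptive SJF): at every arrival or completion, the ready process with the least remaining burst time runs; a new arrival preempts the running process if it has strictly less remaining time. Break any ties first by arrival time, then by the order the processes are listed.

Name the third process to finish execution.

Schedule: | J3 0-5 | J4 5-13 | J6 13-21 | J5 21-32 | J7 32-43 | J1 43-55 | J8 55-68 | J2 68-83 |
Completion: J1=55  J2=83  J3=5  J4=13  J5=32  J6=21  J7=43  J8=68
Turnaround (C−A): J1=55  J2=83  J3=5  J4=13  J5=32  J6=21  J7=43  J8=68
Finish order: J3 → J4 → J6 → J5 → J7 → J1 → J8 → J2

J6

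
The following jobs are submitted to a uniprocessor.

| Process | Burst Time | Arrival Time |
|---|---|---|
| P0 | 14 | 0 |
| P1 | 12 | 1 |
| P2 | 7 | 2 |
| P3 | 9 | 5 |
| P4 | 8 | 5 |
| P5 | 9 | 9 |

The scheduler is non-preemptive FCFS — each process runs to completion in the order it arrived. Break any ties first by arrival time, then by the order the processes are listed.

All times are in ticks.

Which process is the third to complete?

P2

Gantt: | P0 0-14 | P1 14-26 | P2 26-33 | P3 33-42 | P4 42-50 | P5 50-59 |
Completion: P0=14  P1=26  P2=33  P3=42  P4=50  P5=59
Turnaround (C−A): P0=14  P1=25  P2=31  P3=37  P4=45  P5=50
Finish order: P0 → P1 → P2 → P3 → P4 → P5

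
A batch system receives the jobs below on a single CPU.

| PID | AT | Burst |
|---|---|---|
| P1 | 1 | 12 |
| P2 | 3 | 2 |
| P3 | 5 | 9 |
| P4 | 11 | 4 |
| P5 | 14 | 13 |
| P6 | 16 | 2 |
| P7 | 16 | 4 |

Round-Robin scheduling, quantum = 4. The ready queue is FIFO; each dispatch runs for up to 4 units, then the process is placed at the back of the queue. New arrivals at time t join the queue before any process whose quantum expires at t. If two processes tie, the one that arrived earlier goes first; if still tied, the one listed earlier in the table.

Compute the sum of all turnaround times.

146

Timeline: | idle 0-1 | P1 1-5 | P2 5-7 | P3 7-11 | P1 11-15 | P4 15-19 | P3 19-23 | P5 23-27 | P1 27-31 | P6 31-33 | P7 33-37 | P3 37-38 | P5 38-47 |
Completion: P1=31  P2=7  P3=38  P4=19  P5=47  P6=33  P7=37
Turnaround (C−A): P1=30  P2=4  P3=33  P4=8  P5=33  P6=17  P7=21
Turnaround = completion − arrival: P1=30, P2=4, P3=33, P4=8, P5=33, P6=17, P7=21
Total turnaround = 30 + 4 + 33 + 8 + 33 + 17 + 21 = 146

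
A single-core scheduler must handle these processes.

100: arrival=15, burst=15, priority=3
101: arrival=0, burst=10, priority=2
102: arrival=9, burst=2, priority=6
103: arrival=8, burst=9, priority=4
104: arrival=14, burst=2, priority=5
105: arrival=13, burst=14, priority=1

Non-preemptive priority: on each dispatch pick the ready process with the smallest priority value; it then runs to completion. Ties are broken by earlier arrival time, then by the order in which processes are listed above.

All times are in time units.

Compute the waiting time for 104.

Gantt: | 101 0-10 | 103 10-19 | 105 19-33 | 100 33-48 | 104 48-50 | 102 50-52 |
Completion: 100=48  101=10  102=52  103=19  104=50  105=33
Turnaround (C−A): 100=33  101=10  102=43  103=11  104=36  105=20
Waiting(104) = turnaround − burst = 36 − 2 = 34

34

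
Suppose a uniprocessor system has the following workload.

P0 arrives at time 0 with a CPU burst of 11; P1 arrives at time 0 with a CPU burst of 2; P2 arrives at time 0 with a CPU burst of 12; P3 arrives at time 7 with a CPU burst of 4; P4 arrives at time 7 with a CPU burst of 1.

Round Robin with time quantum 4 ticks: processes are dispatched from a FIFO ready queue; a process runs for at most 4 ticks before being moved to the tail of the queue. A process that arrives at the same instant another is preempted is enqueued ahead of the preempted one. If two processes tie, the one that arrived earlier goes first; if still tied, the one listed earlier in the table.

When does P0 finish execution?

Gantt: | P0 0-4 | P1 4-6 | P2 6-10 | P0 10-14 | P3 14-18 | P4 18-19 | P2 19-23 | P0 23-26 | P2 26-30 |
Completion: P0=26  P1=6  P2=30  P3=18  P4=19

26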